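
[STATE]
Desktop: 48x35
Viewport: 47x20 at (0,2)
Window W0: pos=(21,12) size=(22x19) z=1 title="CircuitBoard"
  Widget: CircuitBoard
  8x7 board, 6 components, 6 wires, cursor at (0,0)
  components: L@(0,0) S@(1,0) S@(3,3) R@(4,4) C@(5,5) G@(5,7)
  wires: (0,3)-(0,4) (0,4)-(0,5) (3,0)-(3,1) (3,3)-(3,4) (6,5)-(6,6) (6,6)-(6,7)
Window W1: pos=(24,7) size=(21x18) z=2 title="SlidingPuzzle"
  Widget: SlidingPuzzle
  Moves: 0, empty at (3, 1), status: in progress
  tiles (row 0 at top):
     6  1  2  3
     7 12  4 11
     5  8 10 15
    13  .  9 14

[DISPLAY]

                                               
                                               
                                               
                                               
                                               
                        ┏━━━━━━━━━━━━━━━━━━━┓  
                        ┃ SlidingPuzzle     ┃  
                        ┠───────────────────┨  
                        ┃┌────┬────┬────┬───┃  
                        ┃│  6 │  1 │  2 │  3┃  
                     ┏━━┃├────┼────┼────┼───┃  
                     ┃ C┃│  7 │ 12 │  4 │ 11┃  
                     ┠──┃├────┼────┼────┼───┃  
                     ┃  ┃│  5 │  8 │ 10 │ 15┃  
                     ┃0 ┃├────┼────┼────┼───┃  
                     ┃  ┃│ 13 │    │  9 │ 14┃  
                     ┃1 ┃└────┴────┴────┴───┃  
                     ┃  ┃Moves: 0           ┃  
                     ┃2 ┃                   ┃  
                     ┃  ┃                   ┃  


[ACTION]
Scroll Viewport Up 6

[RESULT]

                                               
                                               
                                               
                                               
                                               
                                               
                                               
                        ┏━━━━━━━━━━━━━━━━━━━┓  
                        ┃ SlidingPuzzle     ┃  
                        ┠───────────────────┨  
                        ┃┌────┬────┬────┬───┃  
                        ┃│  6 │  1 │  2 │  3┃  
                     ┏━━┃├────┼────┼────┼───┃  
                     ┃ C┃│  7 │ 12 │  4 │ 11┃  
                     ┠──┃├────┼────┼────┼───┃  
                     ┃  ┃│  5 │  8 │ 10 │ 15┃  
                     ┃0 ┃├────┼────┼────┼───┃  
                     ┃  ┃│ 13 │    │  9 │ 14┃  
                     ┃1 ┃└────┴────┴────┴───┃  
                     ┃  ┃Moves: 0           ┃  


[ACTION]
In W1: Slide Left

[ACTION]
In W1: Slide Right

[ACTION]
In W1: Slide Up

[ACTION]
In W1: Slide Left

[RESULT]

                                               
                                               
                                               
                                               
                                               
                                               
                                               
                        ┏━━━━━━━━━━━━━━━━━━━┓  
                        ┃ SlidingPuzzle     ┃  
                        ┠───────────────────┨  
                        ┃┌────┬────┬────┬───┃  
                        ┃│  6 │  1 │  2 │  3┃  
                     ┏━━┃├────┼────┼────┼───┃  
                     ┃ C┃│  7 │ 12 │  4 │ 11┃  
                     ┠──┃├────┼────┼────┼───┃  
                     ┃  ┃│  5 │  8 │ 10 │ 15┃  
                     ┃0 ┃├────┼────┼────┼───┃  
                     ┃  ┃│ 13 │  9 │    │ 14┃  
                     ┃1 ┃└────┴────┴────┴───┃  
                     ┃  ┃Moves: 3           ┃  


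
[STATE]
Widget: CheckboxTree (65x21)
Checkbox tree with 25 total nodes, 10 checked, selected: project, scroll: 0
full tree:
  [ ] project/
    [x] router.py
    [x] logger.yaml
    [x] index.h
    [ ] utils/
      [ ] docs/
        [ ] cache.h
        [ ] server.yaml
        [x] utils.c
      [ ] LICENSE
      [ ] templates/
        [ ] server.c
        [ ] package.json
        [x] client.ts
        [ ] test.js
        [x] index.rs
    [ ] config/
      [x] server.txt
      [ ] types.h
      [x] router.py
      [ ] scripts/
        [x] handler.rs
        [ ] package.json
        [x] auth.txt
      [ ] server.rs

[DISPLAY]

>[-] project/                                                    
   [x] router.py                                                 
   [x] logger.yaml                                               
   [x] index.h                                                   
   [-] utils/                                                    
     [-] docs/                                                   
       [ ] cache.h                                               
       [ ] server.yaml                                           
       [x] utils.c                                               
     [ ] LICENSE                                                 
     [-] templates/                                              
       [ ] server.c                                              
       [ ] package.json                                          
       [x] client.ts                                             
       [ ] test.js                                               
       [x] index.rs                                              
   [-] config/                                                   
     [x] server.txt                                              
     [ ] types.h                                                 
     [x] router.py                                               
     [-] scripts/                                                


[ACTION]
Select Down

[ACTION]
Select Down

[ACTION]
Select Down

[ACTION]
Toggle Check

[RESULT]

 [-] project/                                                    
   [x] router.py                                                 
   [x] logger.yaml                                               
>  [ ] index.h                                                   
   [-] utils/                                                    
     [-] docs/                                                   
       [ ] cache.h                                               
       [ ] server.yaml                                           
       [x] utils.c                                               
     [ ] LICENSE                                                 
     [-] templates/                                              
       [ ] server.c                                              
       [ ] package.json                                          
       [x] client.ts                                             
       [ ] test.js                                               
       [x] index.rs                                              
   [-] config/                                                   
     [x] server.txt                                              
     [ ] types.h                                                 
     [x] router.py                                               
     [-] scripts/                                                


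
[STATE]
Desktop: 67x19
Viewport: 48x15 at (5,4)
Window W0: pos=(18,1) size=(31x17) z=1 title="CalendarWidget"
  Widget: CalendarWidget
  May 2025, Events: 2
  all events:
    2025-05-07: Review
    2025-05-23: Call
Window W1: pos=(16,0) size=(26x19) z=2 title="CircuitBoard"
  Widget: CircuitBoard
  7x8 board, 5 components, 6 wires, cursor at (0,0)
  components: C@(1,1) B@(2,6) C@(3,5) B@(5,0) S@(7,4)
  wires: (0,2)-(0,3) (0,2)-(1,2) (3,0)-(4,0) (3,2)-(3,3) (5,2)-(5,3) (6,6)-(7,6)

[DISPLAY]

           ┃0  [.]      · ─ ·       ┃      ┃    
           ┃            │           ┃      ┃    
           ┃1       C   ·           ┃      ┃    
           ┃                        ┃      ┃    
           ┃2                       ┃      ┃    
           ┃                        ┃      ┃    
           ┃3   ·       · ─ ·       ┃      ┃    
           ┃    │                   ┃      ┃    
           ┃4   ·                   ┃      ┃    
           ┃                        ┃      ┃    
           ┃5   B       · ─ ·       ┃      ┃    
           ┃                        ┃      ┃    
           ┃6                       ┃      ┃    
           ┃                        ┃━━━━━━┛    
           ┗━━━━━━━━━━━━━━━━━━━━━━━━┛           


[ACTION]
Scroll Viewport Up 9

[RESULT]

           ┏━━━━━━━━━━━━━━━━━━━━━━━━┓           
           ┃ CircuitBoard           ┃━━━━━━┓    
           ┠────────────────────────┨      ┃    
           ┃   0 1 2 3 4 5 6        ┃──────┨    
           ┃0  [.]      · ─ ·       ┃      ┃    
           ┃            │           ┃      ┃    
           ┃1       C   ·           ┃      ┃    
           ┃                        ┃      ┃    
           ┃2                       ┃      ┃    
           ┃                        ┃      ┃    
           ┃3   ·       · ─ ·       ┃      ┃    
           ┃    │                   ┃      ┃    
           ┃4   ·                   ┃      ┃    
           ┃                        ┃      ┃    
           ┃5   B       · ─ ·       ┃      ┃    


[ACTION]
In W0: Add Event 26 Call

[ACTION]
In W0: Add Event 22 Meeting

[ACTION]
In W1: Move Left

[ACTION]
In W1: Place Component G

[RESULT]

           ┏━━━━━━━━━━━━━━━━━━━━━━━━┓           
           ┃ CircuitBoard           ┃━━━━━━┓    
           ┠────────────────────────┨      ┃    
           ┃   0 1 2 3 4 5 6        ┃──────┨    
           ┃0  [G]      · ─ ·       ┃      ┃    
           ┃            │           ┃      ┃    
           ┃1       C   ·           ┃      ┃    
           ┃                        ┃      ┃    
           ┃2                       ┃      ┃    
           ┃                        ┃      ┃    
           ┃3   ·       · ─ ·       ┃      ┃    
           ┃    │                   ┃      ┃    
           ┃4   ·                   ┃      ┃    
           ┃                        ┃      ┃    
           ┃5   B       · ─ ·       ┃      ┃    


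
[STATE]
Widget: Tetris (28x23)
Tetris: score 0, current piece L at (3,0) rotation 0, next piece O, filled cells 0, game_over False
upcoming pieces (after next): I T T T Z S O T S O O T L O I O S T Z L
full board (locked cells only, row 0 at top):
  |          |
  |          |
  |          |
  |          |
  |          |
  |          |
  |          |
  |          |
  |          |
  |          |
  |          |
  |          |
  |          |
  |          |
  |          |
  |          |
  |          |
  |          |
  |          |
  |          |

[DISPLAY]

     ▒    │Next:            
   ▒▒▒    │▓▓               
          │▓▓               
          │                 
          │                 
          │                 
          │Score:           
          │0                
          │                 
          │                 
          │                 
          │                 
          │                 
          │                 
          │                 
          │                 
          │                 
          │                 
          │                 
          │                 
          │                 
          │                 
          │                 


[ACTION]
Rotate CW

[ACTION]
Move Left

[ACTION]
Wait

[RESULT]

          │Next:            
  ▒       │▓▓               
  ▒       │▓▓               
  ▒▒      │                 
          │                 
          │                 
          │Score:           
          │0                
          │                 
          │                 
          │                 
          │                 
          │                 
          │                 
          │                 
          │                 
          │                 
          │                 
          │                 
          │                 
          │                 
          │                 
          │                 


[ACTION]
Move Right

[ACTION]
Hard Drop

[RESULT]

    ▓▓    │Next:            
    ▓▓    │████             
          │                 
          │                 
          │                 
          │                 
          │Score:           
          │0                
          │                 
          │                 
          │                 
          │                 
          │                 
          │                 
          │                 
          │                 
          │                 
   ▒      │                 
   ▒      │                 
   ▒▒     │                 
          │                 
          │                 
          │                 


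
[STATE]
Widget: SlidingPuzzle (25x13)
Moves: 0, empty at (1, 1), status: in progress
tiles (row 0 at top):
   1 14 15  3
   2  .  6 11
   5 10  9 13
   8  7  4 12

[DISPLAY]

┌────┬────┬────┬────┐    
│  1 │ 14 │ 15 │  3 │    
├────┼────┼────┼────┤    
│  2 │    │  6 │ 11 │    
├────┼────┼────┼────┤    
│  5 │ 10 │  9 │ 13 │    
├────┼────┼────┼────┤    
│  8 │  7 │  4 │ 12 │    
└────┴────┴────┴────┘    
Moves: 0                 
                         
                         
                         


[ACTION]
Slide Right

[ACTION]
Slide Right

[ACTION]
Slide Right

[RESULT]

┌────┬────┬────┬────┐    
│  1 │ 14 │ 15 │  3 │    
├────┼────┼────┼────┤    
│    │  2 │  6 │ 11 │    
├────┼────┼────┼────┤    
│  5 │ 10 │  9 │ 13 │    
├────┼────┼────┼────┤    
│  8 │  7 │  4 │ 12 │    
└────┴────┴────┴────┘    
Moves: 1                 
                         
                         
                         


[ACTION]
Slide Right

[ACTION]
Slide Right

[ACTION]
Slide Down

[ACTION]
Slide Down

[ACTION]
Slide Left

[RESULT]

┌────┬────┬────┬────┐    
│ 14 │    │ 15 │  3 │    
├────┼────┼────┼────┤    
│  1 │  2 │  6 │ 11 │    
├────┼────┼────┼────┤    
│  5 │ 10 │  9 │ 13 │    
├────┼────┼────┼────┤    
│  8 │  7 │  4 │ 12 │    
└────┴────┴────┴────┘    
Moves: 3                 
                         
                         
                         


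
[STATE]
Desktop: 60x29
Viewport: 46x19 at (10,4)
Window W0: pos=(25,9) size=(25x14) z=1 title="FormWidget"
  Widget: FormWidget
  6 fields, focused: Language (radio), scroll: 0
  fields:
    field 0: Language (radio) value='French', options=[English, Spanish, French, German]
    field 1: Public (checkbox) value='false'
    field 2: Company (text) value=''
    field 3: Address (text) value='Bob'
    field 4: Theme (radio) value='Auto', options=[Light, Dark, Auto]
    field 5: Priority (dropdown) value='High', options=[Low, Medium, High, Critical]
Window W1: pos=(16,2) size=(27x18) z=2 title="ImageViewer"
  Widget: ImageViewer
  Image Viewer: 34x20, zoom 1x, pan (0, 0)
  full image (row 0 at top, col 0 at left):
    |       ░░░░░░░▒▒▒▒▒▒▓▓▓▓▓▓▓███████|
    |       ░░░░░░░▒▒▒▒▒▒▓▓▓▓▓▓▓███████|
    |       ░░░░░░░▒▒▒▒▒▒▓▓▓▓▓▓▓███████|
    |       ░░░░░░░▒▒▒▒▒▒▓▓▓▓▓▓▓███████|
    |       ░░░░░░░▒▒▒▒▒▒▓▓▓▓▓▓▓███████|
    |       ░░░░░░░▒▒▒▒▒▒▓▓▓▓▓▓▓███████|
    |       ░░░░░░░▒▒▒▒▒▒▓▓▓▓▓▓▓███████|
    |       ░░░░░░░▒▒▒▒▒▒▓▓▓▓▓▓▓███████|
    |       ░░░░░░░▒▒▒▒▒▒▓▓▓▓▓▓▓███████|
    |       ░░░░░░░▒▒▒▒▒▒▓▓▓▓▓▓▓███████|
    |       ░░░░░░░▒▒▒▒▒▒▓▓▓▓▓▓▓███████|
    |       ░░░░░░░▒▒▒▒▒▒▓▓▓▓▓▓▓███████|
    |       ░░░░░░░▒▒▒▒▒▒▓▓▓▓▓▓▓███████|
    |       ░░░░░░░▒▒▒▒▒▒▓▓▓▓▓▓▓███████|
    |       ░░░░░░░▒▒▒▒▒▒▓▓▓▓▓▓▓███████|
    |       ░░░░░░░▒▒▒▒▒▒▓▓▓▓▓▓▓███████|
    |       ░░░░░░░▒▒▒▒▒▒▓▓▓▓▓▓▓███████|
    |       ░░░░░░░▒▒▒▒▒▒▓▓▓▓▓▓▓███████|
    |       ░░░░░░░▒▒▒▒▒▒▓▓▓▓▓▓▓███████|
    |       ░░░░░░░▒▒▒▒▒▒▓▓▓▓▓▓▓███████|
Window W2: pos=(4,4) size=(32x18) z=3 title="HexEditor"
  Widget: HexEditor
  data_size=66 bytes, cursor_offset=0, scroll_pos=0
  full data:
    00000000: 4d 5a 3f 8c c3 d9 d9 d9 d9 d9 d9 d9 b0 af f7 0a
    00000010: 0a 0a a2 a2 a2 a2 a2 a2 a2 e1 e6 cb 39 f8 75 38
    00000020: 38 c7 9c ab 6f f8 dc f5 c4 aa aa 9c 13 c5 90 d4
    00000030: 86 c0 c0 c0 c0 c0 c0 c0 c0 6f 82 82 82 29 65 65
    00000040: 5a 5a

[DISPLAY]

━━━━━━━━━━━━━━━━━━━━━━━━━┓──────┨             
ditor                    ┃▒▓▓▓▓▓┃             
─────────────────────────┨▒▓▓▓▓▓┃             
000  4D 5a 3f 8c c3 d9 d9┃▒▓▓▓▓▓┃             
010  0a 0a a2 a2 a2 a2 a2┃▒▓▓▓▓▓┃             
020  38 c7 9c ab 6f f8 dc┃▒▓▓▓▓▓┃━━━━━━┓      
030  86 c0 c0 c0 c0 c0 c0┃▒▓▓▓▓▓┃      ┃      
040  5a 5a               ┃▒▓▓▓▓▓┃──────┨      
                         ┃▒▓▓▓▓▓┃ Engli┃      
                         ┃▒▓▓▓▓▓┃      ┃      
                         ┃▒▓▓▓▓▓┃     ]┃      
                         ┃▒▓▓▓▓▓┃b    ]┃      
                         ┃▒▓▓▓▓▓┃ Light┃      
                         ┃▒▓▓▓▓▓┃gh  ▼]┃      
                         ┃▒▓▓▓▓▓┃      ┃      
                         ┃━━━━━━┛      ┃      
                         ┃             ┃      
━━━━━━━━━━━━━━━━━━━━━━━━━┛             ┃      
               ┗━━━━━━━━━━━━━━━━━━━━━━━┛      


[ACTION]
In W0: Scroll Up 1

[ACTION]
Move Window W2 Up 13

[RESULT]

010  0a 0a a2 a2 a2 a2 a2┃──────┨             
020  38 c7 9c ab 6f f8 dc┃▒▓▓▓▓▓┃             
030  86 c0 c0 c0 c0 c0 c0┃▒▓▓▓▓▓┃             
040  5a 5a               ┃▒▓▓▓▓▓┃             
                         ┃▒▓▓▓▓▓┃             
                         ┃▒▓▓▓▓▓┃━━━━━━┓      
                         ┃▒▓▓▓▓▓┃      ┃      
                         ┃▒▓▓▓▓▓┃──────┨      
                         ┃▒▓▓▓▓▓┃ Engli┃      
                         ┃▒▓▓▓▓▓┃      ┃      
                         ┃▒▓▓▓▓▓┃     ]┃      
                         ┃▒▓▓▓▓▓┃b    ]┃      
                         ┃▒▓▓▓▓▓┃ Light┃      
━━━━━━━━━━━━━━━━━━━━━━━━━┛▒▓▓▓▓▓┃gh  ▼]┃      
      ┃       ░░░░░░░▒▒▒▒▒▒▓▓▓▓▓┃      ┃      
      ┗━━━━━━━━━━━━━━━━━━━━━━━━━┛      ┃      
               ┃                       ┃      
               ┃                       ┃      
               ┗━━━━━━━━━━━━━━━━━━━━━━━┛      


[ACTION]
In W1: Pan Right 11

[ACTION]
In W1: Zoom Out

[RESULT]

010  0a 0a a2 a2 a2 a2 a2┃──────┨             
020  38 c7 9c ab 6f f8 dc┃████  ┃             
030  86 c0 c0 c0 c0 c0 c0┃████  ┃             
040  5a 5a               ┃████  ┃             
                         ┃████  ┃             
                         ┃████  ┃━━━━━━┓      
                         ┃████  ┃      ┃      
                         ┃████  ┃──────┨      
                         ┃████  ┃ Engli┃      
                         ┃████  ┃      ┃      
                         ┃████  ┃     ]┃      
                         ┃████  ┃b    ]┃      
                         ┃████  ┃ Light┃      
━━━━━━━━━━━━━━━━━━━━━━━━━┛████  ┃gh  ▼]┃      
      ┃░░░▒▒▒▒▒▒▓▓▓▓▓▓▓███████  ┃      ┃      
      ┗━━━━━━━━━━━━━━━━━━━━━━━━━┛      ┃      
               ┃                       ┃      
               ┃                       ┃      
               ┗━━━━━━━━━━━━━━━━━━━━━━━┛      


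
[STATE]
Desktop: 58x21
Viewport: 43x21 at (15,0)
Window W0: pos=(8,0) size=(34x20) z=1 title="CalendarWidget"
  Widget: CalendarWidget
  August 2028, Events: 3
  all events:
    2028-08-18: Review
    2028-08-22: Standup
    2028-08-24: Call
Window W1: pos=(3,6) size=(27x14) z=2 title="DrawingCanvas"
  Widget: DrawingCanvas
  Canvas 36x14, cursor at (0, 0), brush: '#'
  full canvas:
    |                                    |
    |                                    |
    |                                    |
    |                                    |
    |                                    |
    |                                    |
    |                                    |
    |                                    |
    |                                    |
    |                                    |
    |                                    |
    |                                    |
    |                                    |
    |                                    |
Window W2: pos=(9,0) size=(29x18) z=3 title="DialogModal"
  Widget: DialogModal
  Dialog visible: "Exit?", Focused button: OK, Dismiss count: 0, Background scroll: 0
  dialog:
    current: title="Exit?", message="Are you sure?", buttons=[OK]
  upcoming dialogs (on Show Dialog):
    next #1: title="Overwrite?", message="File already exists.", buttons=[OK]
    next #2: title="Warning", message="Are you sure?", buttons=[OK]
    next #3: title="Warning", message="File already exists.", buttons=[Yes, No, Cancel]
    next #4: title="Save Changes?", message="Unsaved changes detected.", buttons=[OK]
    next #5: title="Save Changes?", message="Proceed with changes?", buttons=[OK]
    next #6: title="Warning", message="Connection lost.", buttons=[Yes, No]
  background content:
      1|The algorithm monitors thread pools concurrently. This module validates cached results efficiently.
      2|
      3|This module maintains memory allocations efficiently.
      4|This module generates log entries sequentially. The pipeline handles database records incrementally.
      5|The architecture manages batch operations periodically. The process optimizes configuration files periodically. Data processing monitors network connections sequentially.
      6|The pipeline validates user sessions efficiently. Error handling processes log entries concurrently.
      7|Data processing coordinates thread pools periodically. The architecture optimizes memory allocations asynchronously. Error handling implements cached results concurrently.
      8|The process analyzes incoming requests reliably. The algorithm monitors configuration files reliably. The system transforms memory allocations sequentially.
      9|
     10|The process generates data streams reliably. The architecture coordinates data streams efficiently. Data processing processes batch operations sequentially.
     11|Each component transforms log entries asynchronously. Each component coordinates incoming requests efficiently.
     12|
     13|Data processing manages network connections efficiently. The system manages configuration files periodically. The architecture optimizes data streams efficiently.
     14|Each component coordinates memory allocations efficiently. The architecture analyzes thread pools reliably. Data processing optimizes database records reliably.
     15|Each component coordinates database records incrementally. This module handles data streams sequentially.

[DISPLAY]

━━━━━━━━━━━━━━━━━━━━━━┓━━━┓                
ogModal               ┃   ┃                
──────────────────────┨───┨                
lgorithm monitors thre┃   ┃                
                      ┃   ┃                
module maintains memor┃   ┃                
module generates log e┃   ┃                
┌───────────────┐es ba┃   ┃                
│     Exit?     │ user┃   ┃                
│ Are you sure? │nates┃   ┃                
│      [OK]     │ncomi┃   ┃                
└───────────────┘     ┃   ┃                
rocess generates data ┃   ┃                
component transforms l┃   ┃                
                      ┃   ┃                
processing manages net┃   ┃                
component coordinates ┃   ┃                
━━━━━━━━━━━━━━━━━━━━━━┛   ┃                
              ┃           ┃                
━━━━━━━━━━━━━━┛━━━━━━━━━━━┛                
                                           


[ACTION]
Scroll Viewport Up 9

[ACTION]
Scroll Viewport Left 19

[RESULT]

        ┏┏━━━━━━━━━━━━━━━━━━━━━━━━━━━┓━━━┓ 
        ┃┃ DialogModal               ┃   ┃ 
        ┠┠───────────────────────────┨───┨ 
        ┃┃The algorithm monitors thre┃   ┃ 
        ┃┃                           ┃   ┃ 
        ┃┃This module maintains memor┃   ┃ 
   ┏━━━━━┃This module generates log e┃   ┃ 
   ┃ Draw┃The a┌───────────────┐es ba┃   ┃ 
   ┠─────┃The p│     Exit?     │ user┃   ┃ 
   ┃+    ┃Data │ Are you sure? │nates┃   ┃ 
   ┃     ┃The p│      [OK]     │ncomi┃   ┃ 
   ┃     ┃     └───────────────┘     ┃   ┃ 
   ┃     ┃The process generates data ┃   ┃ 
   ┃     ┃Each component transforms l┃   ┃ 
   ┃     ┃                           ┃   ┃ 
   ┃     ┃Data processing manages net┃   ┃ 
   ┃     ┃Each component coordinates ┃   ┃ 
   ┃     ┗━━━━━━━━━━━━━━━━━━━━━━━━━━━┛   ┃ 
   ┃                         ┃           ┃ 
   ┗━━━━━━━━━━━━━━━━━━━━━━━━━┛━━━━━━━━━━━┛ 
                                           


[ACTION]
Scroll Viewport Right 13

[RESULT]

━━━━━━━━━━━━━━━━━━━━━━━━┓━━━┓              
alogModal               ┃   ┃              
────────────────────────┨───┨              
 algorithm monitors thre┃   ┃              
                        ┃   ┃              
s module maintains memor┃   ┃              
s module generates log e┃   ┃              
 a┌───────────────┐es ba┃   ┃              
 p│     Exit?     │ user┃   ┃              
a │ Are you sure? │nates┃   ┃              
 p│      [OK]     │ncomi┃   ┃              
  └───────────────┘     ┃   ┃              
 process generates data ┃   ┃              
h component transforms l┃   ┃              
                        ┃   ┃              
a processing manages net┃   ┃              
h component coordinates ┃   ┃              
━━━━━━━━━━━━━━━━━━━━━━━━┛   ┃              
                ┃           ┃              
━━━━━━━━━━━━━━━━┛━━━━━━━━━━━┛              
                                           


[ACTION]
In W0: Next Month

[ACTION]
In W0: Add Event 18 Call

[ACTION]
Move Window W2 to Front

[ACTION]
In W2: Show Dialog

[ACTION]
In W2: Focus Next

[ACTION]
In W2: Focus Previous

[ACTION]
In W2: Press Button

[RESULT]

━━━━━━━━━━━━━━━━━━━━━━━━┓━━━┓              
alogModal               ┃   ┃              
────────────────────────┨───┨              
 algorithm monitors thre┃   ┃              
                        ┃   ┃              
s module maintains memor┃   ┃              
s module generates log e┃   ┃              
 architecture manages ba┃   ┃              
 pipeline validates user┃   ┃              
a processing coordinates┃   ┃              
 process analyzes incomi┃   ┃              
                        ┃   ┃              
 process generates data ┃   ┃              
h component transforms l┃   ┃              
                        ┃   ┃              
a processing manages net┃   ┃              
h component coordinates ┃   ┃              
━━━━━━━━━━━━━━━━━━━━━━━━┛   ┃              
                ┃           ┃              
━━━━━━━━━━━━━━━━┛━━━━━━━━━━━┛              
                                           


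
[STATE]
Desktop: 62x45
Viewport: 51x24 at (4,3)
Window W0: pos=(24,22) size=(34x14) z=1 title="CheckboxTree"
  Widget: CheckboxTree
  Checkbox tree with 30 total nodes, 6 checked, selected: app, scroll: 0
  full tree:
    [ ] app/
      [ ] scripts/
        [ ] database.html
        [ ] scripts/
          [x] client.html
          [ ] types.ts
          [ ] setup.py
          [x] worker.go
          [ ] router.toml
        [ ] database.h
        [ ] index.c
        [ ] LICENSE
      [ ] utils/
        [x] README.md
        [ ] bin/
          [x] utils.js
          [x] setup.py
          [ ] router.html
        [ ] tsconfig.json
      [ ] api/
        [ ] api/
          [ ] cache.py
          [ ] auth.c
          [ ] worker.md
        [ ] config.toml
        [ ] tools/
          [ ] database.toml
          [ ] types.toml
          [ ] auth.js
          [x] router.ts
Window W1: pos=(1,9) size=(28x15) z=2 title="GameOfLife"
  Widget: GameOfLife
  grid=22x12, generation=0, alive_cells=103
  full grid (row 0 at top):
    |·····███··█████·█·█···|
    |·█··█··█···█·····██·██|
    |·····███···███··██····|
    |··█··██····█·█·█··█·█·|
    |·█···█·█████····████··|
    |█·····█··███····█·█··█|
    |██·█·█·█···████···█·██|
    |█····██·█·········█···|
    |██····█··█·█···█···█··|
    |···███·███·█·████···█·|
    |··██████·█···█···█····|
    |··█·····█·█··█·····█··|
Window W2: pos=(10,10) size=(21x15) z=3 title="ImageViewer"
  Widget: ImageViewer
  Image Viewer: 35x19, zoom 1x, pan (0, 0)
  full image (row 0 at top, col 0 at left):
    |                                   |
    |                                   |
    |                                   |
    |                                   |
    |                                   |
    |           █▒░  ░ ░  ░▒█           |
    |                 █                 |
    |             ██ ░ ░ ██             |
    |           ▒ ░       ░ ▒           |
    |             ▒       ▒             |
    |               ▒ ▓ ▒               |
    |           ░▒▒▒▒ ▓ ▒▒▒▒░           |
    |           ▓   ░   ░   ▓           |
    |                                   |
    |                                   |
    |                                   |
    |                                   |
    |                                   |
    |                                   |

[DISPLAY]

                                                   
                                                   
                                                   
                                                   
                                                   
                                                   
━━━━━━━━━━━━━━━━━━━━━━━━┓                          
ameOfL┏━━━━━━━━━━━━━━━━━━━┓                        
──────┃ ImageViewer       ┃                        
n: 0  ┠───────────────────┨                        
··█··█┃                   ┃                        
···███┃                   ┃                        
█··██·┃                   ┃                        
···█·█┃                   ┃                        
····█·┃                   ┃                        
·█·█·█┃           █▒░  ░ ░┃                        
···██·┃                 █ ┃                        
····█·┃             ██ ░ ░┃                        
·███·█┃           ▒ ░     ┃                        
██████┃             ▒     ┃━━━━━━━━━━━━━━━━━━━━━━━━
━━━━━━┃               ▒ ▓ ┃boxTree                 
      ┗━━━━━━━━━━━━━━━━━━━┛────────────────────────
                    ┃>[-] app/                     
                    ┃   [-] scripts/               


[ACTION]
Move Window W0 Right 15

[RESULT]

                                                   
                                                   
                                                   
                                                   
                                                   
                                                   
━━━━━━━━━━━━━━━━━━━━━━━━┓                          
ameOfL┏━━━━━━━━━━━━━━━━━━━┓                        
──────┃ ImageViewer       ┃                        
n: 0  ┠───────────────────┨                        
··█··█┃                   ┃                        
···███┃                   ┃                        
█··██·┃                   ┃                        
···█·█┃                   ┃                        
····█·┃                   ┃                        
·█·█·█┃           █▒░  ░ ░┃                        
···██·┃                 █ ┃                        
····█·┃             ██ ░ ░┃                        
·███·█┃           ▒ ░     ┃                        
██████┃             ▒     ┃━━━━━━━━━━━━━━━━━━━━━━━━
━━━━━━┃               ▒ ▓ ┃heckboxTree             
      ┗━━━━━━━━━━━━━━━━━━━┛────────────────────────
                        ┃>[-] app/                 
                        ┃   [-] scripts/           


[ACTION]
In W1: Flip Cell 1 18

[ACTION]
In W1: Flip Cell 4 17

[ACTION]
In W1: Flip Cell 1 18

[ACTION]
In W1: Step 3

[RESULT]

                                                   
                                                   
                                                   
                                                   
                                                   
                                                   
━━━━━━━━━━━━━━━━━━━━━━━━┓                          
ameOfL┏━━━━━━━━━━━━━━━━━━━┓                        
──────┃ ImageViewer       ┃                        
n: 3  ┠───────────────────┨                        
·█····┃                   ┃                        
·█····┃                   ┃                        
█·····┃                   ┃                        
·█····┃                   ┃                        
·██·█·┃                   ┃                        
···█·█┃           █▒░  ░ ░┃                        
··███·┃                 █ ┃                        
··████┃             ██ ░ ░┃                        
····██┃           ▒ ░     ┃                        
·█·█··┃             ▒     ┃━━━━━━━━━━━━━━━━━━━━━━━━
━━━━━━┃               ▒ ▓ ┃heckboxTree             
      ┗━━━━━━━━━━━━━━━━━━━┛────────────────────────
                        ┃>[-] app/                 
                        ┃   [-] scripts/           
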